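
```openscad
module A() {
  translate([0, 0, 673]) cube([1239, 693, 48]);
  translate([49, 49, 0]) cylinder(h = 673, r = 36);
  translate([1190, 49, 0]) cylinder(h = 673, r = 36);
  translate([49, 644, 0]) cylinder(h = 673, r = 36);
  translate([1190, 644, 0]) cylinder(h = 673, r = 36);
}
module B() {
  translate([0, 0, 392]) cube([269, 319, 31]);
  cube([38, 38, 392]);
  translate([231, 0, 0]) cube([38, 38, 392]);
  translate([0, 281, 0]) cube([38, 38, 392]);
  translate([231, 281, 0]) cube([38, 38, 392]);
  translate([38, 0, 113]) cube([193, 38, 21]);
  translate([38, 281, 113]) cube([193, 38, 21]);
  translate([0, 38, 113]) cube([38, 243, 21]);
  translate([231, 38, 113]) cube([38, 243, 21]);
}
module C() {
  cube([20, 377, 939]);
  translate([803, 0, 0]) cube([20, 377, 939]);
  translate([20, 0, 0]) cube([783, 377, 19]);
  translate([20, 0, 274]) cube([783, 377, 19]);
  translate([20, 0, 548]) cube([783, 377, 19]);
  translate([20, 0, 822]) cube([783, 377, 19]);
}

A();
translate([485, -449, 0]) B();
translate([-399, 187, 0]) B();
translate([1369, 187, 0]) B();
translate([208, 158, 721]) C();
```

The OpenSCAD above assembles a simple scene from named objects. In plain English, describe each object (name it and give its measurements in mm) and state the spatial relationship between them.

A is a table: top 1239 mm (x) × 693 mm (y), 48 mm thick, upper face at z = 721 mm, on four round legs of 72 mm diameter, each leg's bounding box inset 13 mm from the nearest pair of top edges, running from z = 0 to the bottom of the top.

B is a four-legged stool. The seat is a 269×319×31 mm slab whose top surface is at z = 423 mm; four square legs, each 38×38 mm in cross-section, run from the floor (z = 0) to the underside of the seat, each flush with a corner of the seat. Four stretchers, 38 mm wide and 21 mm tall, connect adjacent legs with their undersides at z = 113 mm, each running between the inner faces of the legs it joins and aligned with the legs' outer faces on the other axis.

C is a bookshelf 823 mm wide overall, 377 mm deep and 939 mm tall. The two sides are 20 mm thick vertical panels. 4 horizontal shelves of 19 mm thickness span between the inner faces of the sides; the lowest shelf sits on the floor and shelves are stacked with a clear vertical gap of 255 mm between each pair.

Three stools sit around the table at the −y, −x, +x sides. The bookshelf is on top of the table, centred.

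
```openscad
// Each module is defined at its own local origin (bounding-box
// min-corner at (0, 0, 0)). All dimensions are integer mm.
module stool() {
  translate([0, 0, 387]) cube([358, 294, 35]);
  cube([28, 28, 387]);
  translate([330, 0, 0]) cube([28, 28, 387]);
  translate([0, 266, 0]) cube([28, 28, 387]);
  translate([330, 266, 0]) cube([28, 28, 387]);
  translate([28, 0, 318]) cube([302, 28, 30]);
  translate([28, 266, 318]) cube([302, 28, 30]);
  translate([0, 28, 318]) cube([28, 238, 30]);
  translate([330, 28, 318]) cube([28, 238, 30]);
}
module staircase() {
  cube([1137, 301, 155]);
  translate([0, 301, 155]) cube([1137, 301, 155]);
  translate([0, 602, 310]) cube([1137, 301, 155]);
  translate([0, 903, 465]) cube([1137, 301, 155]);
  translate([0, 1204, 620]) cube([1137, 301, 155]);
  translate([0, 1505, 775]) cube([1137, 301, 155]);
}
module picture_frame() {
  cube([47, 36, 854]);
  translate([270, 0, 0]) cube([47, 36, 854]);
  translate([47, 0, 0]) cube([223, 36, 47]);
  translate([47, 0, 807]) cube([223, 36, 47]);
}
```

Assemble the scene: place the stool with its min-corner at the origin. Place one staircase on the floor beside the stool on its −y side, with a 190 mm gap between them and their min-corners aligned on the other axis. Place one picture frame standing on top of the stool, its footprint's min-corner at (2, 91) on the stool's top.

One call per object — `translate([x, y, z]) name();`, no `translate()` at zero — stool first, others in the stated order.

stool();
translate([0, -1996, 0]) staircase();
translate([2, 91, 422]) picture_frame();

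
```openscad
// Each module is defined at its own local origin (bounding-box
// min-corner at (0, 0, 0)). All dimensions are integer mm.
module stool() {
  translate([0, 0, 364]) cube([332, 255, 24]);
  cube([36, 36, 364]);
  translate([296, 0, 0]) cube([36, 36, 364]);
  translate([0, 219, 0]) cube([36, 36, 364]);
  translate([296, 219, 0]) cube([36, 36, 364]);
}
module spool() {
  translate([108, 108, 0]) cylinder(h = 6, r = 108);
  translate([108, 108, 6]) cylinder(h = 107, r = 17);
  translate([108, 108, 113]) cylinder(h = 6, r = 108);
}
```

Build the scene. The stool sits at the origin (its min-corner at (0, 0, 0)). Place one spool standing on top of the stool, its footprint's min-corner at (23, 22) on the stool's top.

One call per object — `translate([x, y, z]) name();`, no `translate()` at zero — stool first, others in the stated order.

stool();
translate([23, 22, 388]) spool();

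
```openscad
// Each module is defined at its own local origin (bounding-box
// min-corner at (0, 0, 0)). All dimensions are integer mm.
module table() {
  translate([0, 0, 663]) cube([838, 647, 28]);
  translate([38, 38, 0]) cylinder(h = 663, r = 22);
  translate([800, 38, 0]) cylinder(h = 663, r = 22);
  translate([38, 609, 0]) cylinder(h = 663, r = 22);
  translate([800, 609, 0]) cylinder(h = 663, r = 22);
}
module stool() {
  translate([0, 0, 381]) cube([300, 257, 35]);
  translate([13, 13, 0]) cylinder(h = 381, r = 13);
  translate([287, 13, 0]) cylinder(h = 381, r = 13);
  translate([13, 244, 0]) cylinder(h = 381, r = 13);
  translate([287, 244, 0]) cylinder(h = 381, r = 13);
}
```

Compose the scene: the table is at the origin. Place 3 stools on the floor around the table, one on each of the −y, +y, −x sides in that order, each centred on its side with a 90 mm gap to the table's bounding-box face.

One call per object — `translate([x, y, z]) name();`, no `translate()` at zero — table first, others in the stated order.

table();
translate([269, -347, 0]) stool();
translate([269, 737, 0]) stool();
translate([-390, 195, 0]) stool();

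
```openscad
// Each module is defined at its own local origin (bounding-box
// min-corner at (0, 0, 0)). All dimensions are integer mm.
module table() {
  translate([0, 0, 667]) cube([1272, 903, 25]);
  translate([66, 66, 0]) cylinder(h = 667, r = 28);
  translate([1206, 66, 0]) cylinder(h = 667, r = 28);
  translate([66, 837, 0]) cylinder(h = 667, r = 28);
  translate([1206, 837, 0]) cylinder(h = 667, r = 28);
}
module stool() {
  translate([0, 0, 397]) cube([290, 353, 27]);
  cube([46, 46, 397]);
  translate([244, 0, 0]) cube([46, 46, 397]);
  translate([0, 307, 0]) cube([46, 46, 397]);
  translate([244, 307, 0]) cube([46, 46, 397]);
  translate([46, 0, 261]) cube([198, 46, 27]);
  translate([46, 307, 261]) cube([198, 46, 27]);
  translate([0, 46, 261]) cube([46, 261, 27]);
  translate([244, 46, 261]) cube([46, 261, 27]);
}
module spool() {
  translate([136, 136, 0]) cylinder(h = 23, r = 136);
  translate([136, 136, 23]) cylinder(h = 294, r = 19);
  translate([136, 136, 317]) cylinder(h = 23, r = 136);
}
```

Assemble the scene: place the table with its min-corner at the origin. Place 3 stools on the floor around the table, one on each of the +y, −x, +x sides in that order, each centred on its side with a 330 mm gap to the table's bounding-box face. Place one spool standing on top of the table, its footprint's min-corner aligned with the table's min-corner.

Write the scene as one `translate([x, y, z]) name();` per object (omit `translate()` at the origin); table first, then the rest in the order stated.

table();
translate([491, 1233, 0]) stool();
translate([-620, 275, 0]) stool();
translate([1602, 275, 0]) stool();
translate([0, 0, 692]) spool();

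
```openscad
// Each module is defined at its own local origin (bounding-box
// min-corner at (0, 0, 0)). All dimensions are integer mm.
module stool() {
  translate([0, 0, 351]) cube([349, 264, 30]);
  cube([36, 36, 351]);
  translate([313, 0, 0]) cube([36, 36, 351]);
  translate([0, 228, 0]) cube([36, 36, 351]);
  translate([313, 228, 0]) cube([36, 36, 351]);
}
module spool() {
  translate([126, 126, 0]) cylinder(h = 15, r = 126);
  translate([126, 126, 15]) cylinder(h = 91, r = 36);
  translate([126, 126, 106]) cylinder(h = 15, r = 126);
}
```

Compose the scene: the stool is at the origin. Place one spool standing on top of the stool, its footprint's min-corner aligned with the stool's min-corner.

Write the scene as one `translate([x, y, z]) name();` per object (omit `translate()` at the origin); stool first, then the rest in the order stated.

stool();
translate([0, 0, 381]) spool();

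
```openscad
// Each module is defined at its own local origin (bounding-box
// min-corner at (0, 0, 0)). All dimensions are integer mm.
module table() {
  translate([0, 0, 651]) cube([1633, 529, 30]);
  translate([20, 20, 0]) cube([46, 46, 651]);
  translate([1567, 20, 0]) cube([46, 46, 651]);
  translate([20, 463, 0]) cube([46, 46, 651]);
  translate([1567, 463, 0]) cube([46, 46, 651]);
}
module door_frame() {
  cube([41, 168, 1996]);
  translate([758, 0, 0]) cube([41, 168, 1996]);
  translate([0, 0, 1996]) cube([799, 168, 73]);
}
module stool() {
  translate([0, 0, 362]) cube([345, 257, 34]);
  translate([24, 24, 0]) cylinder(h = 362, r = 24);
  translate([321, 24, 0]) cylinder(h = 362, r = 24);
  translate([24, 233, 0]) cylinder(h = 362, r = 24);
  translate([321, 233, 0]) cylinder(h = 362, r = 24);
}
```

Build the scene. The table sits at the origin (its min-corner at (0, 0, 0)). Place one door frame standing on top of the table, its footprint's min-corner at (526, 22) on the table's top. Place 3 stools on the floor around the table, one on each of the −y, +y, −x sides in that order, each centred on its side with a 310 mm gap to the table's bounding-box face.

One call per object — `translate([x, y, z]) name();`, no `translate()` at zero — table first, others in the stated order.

table();
translate([526, 22, 681]) door_frame();
translate([644, -567, 0]) stool();
translate([644, 839, 0]) stool();
translate([-655, 136, 0]) stool();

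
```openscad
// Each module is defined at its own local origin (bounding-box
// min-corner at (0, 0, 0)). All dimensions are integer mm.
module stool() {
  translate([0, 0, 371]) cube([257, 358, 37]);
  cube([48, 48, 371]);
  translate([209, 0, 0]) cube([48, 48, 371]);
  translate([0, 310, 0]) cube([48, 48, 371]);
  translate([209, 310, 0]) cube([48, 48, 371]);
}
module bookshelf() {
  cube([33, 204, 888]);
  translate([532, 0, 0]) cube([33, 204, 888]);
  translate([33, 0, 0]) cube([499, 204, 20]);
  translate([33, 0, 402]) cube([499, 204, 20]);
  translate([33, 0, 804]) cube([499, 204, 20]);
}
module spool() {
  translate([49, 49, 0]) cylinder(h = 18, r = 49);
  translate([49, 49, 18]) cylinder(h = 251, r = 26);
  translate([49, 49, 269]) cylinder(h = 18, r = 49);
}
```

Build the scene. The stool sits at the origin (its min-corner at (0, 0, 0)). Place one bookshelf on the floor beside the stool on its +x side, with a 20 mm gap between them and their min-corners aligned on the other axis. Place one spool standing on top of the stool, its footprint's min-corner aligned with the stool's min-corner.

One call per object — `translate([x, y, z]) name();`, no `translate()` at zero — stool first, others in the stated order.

stool();
translate([277, 0, 0]) bookshelf();
translate([0, 0, 408]) spool();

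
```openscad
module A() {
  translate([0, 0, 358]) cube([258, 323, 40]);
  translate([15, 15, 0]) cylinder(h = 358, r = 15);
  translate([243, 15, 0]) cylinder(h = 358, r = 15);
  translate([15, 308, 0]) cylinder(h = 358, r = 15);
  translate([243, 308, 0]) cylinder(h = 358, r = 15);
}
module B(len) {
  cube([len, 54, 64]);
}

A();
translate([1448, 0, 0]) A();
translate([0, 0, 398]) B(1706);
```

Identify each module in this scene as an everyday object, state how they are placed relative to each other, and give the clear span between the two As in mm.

A is a stool. B is a beam. A beam spans the tops of two stools. The clear span between the two stools is 1190 mm.

Second stool starts at x = 1448; first ends at x = 258; clear span = 1448 − 258 = 1190 mm.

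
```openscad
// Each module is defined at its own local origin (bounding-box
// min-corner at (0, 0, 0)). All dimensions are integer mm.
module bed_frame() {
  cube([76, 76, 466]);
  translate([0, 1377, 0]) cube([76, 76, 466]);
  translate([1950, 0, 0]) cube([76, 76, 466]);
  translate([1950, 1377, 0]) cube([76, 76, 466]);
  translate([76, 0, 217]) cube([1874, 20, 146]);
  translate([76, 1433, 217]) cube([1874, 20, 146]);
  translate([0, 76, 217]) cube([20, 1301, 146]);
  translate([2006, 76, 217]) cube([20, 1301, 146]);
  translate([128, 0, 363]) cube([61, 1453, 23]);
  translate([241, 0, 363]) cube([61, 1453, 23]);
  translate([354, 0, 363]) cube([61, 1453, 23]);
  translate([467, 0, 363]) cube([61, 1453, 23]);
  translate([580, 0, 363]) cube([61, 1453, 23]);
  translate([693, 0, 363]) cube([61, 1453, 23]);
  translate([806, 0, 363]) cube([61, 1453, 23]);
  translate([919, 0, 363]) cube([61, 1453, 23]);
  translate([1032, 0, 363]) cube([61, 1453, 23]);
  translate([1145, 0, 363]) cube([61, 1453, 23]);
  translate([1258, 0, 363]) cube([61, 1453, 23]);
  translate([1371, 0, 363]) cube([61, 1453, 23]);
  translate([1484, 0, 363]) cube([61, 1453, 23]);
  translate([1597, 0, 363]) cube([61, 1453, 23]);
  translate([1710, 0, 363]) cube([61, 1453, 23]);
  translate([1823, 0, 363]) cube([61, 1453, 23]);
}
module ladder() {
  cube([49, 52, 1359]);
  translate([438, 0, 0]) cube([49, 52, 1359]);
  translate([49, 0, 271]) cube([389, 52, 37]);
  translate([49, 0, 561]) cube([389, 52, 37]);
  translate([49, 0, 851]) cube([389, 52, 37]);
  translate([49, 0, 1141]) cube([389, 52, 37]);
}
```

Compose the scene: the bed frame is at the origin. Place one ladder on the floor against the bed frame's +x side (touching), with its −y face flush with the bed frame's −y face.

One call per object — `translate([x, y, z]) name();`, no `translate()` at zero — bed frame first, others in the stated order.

bed_frame();
translate([2026, 0, 0]) ladder();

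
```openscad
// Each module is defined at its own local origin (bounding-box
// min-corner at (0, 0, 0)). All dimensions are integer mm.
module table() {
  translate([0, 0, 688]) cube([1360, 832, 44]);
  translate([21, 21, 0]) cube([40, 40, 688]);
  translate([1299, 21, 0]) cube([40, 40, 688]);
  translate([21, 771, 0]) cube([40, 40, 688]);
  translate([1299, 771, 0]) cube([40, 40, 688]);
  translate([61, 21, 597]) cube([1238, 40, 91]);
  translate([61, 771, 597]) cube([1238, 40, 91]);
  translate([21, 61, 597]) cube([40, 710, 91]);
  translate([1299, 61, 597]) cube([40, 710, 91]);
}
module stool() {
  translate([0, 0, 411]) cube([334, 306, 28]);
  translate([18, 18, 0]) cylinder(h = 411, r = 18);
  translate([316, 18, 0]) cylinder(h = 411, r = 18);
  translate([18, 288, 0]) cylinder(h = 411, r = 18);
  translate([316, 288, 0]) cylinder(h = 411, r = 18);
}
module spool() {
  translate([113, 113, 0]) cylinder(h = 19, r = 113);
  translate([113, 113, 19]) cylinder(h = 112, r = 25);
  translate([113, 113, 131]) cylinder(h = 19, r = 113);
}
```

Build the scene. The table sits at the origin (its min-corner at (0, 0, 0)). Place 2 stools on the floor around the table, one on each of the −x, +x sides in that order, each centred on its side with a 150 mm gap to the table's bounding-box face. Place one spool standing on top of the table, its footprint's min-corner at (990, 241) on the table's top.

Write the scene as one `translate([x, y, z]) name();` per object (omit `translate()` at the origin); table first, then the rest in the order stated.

table();
translate([-484, 263, 0]) stool();
translate([1510, 263, 0]) stool();
translate([990, 241, 732]) spool();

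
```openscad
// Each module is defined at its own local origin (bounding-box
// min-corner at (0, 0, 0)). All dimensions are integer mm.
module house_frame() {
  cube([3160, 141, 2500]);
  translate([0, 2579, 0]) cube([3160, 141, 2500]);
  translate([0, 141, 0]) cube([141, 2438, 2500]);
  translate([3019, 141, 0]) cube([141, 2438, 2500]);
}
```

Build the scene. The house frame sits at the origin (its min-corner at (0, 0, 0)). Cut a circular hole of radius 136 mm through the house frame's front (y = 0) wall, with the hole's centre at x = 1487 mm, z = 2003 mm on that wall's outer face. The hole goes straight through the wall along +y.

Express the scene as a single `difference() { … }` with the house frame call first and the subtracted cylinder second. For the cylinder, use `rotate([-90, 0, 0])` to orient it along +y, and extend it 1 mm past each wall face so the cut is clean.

difference() {
  house_frame();
  translate([1487, -1, 2003]) rotate([-90, 0, 0]) cylinder(h = 143, r = 136);
}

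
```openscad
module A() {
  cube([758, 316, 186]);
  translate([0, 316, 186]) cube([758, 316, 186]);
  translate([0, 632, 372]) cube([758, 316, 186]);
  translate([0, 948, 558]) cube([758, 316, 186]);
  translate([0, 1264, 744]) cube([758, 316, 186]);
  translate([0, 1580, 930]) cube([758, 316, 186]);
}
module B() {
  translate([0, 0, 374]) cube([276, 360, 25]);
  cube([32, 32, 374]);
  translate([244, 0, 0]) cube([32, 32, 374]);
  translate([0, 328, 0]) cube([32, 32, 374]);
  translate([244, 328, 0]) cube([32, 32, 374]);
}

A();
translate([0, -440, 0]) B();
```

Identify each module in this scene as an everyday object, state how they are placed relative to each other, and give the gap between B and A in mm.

The stool's nearest face is 80 mm from the staircase's −y face.

A is a staircase. B is a stool. The stool is on the floor beside the staircase on its −y side. The gap between the stool and the staircase is 80 mm.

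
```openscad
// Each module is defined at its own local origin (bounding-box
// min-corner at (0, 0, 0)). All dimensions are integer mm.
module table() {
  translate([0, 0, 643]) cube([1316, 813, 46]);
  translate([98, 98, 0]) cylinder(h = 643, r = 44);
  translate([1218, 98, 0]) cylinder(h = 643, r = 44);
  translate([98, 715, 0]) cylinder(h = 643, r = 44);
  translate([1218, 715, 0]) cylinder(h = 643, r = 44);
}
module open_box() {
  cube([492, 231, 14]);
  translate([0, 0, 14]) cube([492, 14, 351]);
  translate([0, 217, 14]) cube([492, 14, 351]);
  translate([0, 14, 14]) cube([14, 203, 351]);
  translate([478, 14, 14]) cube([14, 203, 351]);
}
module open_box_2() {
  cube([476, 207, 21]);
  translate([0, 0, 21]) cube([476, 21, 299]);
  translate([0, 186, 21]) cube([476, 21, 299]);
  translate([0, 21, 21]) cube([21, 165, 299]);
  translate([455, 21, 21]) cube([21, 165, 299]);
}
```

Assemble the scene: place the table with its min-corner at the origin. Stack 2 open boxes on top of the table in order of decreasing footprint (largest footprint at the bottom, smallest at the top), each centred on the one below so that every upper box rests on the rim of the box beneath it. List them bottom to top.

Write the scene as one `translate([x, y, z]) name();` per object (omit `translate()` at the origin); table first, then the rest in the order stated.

table();
translate([412, 291, 689]) open_box();
translate([420, 303, 1054]) open_box_2();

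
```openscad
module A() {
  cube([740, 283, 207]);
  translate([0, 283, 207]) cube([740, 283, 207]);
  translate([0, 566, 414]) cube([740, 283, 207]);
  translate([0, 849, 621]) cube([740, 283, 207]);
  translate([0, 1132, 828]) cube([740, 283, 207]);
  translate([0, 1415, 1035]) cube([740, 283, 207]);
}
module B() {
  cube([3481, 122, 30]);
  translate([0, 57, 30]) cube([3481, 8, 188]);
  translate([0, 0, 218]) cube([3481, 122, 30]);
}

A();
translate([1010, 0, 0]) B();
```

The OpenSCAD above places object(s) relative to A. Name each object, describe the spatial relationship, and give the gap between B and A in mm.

A is a staircase. B is an I-beam. The I-beam is on the floor beside the staircase on its +x side. The gap between the I-beam and the staircase is 270 mm.

The I-beam's nearest face is 270 mm from the staircase's +x face.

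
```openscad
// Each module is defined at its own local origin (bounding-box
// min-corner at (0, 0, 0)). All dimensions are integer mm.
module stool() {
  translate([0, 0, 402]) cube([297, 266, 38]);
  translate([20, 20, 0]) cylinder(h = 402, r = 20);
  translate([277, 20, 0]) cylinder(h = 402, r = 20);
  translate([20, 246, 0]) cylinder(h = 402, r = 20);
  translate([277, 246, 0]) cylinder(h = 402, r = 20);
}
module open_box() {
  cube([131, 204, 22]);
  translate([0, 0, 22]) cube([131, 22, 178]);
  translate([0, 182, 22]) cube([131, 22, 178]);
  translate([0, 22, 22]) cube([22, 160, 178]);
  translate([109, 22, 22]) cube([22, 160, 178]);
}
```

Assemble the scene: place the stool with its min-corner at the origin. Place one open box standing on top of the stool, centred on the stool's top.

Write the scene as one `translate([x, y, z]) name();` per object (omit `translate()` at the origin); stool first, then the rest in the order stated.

stool();
translate([83, 31, 440]) open_box();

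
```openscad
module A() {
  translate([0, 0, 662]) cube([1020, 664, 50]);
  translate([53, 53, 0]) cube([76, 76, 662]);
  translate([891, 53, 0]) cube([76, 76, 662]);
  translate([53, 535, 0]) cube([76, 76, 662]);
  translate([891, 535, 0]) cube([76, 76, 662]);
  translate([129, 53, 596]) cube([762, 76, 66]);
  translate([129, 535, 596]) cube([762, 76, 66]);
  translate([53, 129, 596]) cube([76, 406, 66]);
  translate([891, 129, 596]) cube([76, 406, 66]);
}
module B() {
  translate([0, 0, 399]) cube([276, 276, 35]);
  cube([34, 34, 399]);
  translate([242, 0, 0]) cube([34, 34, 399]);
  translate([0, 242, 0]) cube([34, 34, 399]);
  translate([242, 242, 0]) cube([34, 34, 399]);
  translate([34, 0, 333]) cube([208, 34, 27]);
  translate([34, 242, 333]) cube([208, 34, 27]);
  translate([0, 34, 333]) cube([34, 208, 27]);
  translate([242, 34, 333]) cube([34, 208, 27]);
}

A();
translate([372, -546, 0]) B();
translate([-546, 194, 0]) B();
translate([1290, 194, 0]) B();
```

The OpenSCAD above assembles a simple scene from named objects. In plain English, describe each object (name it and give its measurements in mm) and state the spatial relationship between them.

A is a table with a 1020×664 mm rectangular top, 50 mm thick, top surface at z = 712 mm, supported by four 76×76 mm square legs, each inset 53 mm from the nearest pair of top edges, running from the floor. Four apron rails, 76 mm thick and 66 mm tall, run between adjacent legs with their top edges flush with the underside of the top and their outer faces flush with the legs' outer faces.

B is a four-legged stool. The seat is a 276×276×35 mm slab whose top surface is at z = 434 mm; four square legs, each 34×34 mm in cross-section, run from the floor (z = 0) to the underside of the seat, each flush with a corner of the seat. Four stretchers, 34 mm wide and 27 mm tall, connect adjacent legs with their undersides at z = 333 mm, each running between the inner faces of the legs it joins and aligned with the legs' outer faces on the other axis.

Three stools sit around the table at the −y, −x, +x sides.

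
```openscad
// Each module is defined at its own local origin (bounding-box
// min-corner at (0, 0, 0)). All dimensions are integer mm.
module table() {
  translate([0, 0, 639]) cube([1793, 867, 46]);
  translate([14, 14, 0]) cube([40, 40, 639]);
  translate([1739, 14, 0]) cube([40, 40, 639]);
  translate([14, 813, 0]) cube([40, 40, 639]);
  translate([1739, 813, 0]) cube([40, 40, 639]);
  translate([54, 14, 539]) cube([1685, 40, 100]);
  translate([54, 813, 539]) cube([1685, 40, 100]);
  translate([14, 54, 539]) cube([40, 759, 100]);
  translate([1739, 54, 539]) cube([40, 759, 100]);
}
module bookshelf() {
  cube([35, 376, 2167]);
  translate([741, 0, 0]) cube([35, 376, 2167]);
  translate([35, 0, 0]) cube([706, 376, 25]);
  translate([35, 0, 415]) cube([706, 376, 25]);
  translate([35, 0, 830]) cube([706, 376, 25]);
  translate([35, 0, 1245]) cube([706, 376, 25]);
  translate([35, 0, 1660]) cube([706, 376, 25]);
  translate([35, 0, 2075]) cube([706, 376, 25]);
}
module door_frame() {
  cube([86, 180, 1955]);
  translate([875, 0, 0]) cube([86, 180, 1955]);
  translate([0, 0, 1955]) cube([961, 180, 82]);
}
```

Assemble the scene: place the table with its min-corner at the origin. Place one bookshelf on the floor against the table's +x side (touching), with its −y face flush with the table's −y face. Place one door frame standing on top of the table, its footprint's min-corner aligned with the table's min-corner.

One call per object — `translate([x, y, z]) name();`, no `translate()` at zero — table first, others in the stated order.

table();
translate([1793, 0, 0]) bookshelf();
translate([0, 0, 685]) door_frame();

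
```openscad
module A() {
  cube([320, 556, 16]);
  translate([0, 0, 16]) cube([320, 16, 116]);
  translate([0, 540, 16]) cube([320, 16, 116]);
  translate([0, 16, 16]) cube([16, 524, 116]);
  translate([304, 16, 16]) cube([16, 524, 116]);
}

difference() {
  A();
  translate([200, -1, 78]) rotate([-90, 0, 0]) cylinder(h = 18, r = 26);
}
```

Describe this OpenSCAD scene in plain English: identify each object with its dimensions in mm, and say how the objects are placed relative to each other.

A is an open-topped rectangular box: outside dimensions 320×556×132 mm, with a uniform wall and base thickness of 16 mm. The base is a full 320×556 slab on the floor; four walls sit on top of the base. The front and back walls (the −y and +y sides) span the full width; the two side walls fit between them.

The open box has a circular hole of radius 26 mm through its front wall, centred at (x = 200, z = 78).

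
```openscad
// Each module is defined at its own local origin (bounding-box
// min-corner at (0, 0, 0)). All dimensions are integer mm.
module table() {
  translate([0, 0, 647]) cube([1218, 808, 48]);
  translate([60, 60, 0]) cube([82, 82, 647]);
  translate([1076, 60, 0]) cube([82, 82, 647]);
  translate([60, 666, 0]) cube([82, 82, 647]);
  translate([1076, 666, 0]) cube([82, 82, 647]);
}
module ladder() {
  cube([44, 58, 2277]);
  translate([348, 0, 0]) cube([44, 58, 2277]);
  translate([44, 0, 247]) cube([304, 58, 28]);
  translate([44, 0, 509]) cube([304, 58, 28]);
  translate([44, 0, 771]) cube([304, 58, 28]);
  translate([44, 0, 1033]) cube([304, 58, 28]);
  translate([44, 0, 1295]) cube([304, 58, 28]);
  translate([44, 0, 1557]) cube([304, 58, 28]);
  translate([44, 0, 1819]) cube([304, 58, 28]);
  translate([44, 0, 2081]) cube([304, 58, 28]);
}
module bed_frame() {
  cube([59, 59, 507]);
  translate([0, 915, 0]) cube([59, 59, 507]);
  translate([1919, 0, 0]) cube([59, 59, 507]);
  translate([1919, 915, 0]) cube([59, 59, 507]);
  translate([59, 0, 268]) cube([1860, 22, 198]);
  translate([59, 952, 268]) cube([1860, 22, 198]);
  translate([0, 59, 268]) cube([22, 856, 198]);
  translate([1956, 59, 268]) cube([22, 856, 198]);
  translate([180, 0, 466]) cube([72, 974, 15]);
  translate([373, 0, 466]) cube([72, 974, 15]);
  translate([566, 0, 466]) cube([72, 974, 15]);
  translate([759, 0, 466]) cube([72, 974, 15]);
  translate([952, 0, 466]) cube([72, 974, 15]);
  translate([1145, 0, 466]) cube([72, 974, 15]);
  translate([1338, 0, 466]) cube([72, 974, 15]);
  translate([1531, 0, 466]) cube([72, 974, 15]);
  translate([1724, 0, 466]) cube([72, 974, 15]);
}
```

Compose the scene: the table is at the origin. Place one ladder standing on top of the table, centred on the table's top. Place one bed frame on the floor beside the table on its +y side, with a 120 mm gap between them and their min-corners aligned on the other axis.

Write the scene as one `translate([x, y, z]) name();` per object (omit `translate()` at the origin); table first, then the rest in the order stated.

table();
translate([413, 375, 695]) ladder();
translate([0, 928, 0]) bed_frame();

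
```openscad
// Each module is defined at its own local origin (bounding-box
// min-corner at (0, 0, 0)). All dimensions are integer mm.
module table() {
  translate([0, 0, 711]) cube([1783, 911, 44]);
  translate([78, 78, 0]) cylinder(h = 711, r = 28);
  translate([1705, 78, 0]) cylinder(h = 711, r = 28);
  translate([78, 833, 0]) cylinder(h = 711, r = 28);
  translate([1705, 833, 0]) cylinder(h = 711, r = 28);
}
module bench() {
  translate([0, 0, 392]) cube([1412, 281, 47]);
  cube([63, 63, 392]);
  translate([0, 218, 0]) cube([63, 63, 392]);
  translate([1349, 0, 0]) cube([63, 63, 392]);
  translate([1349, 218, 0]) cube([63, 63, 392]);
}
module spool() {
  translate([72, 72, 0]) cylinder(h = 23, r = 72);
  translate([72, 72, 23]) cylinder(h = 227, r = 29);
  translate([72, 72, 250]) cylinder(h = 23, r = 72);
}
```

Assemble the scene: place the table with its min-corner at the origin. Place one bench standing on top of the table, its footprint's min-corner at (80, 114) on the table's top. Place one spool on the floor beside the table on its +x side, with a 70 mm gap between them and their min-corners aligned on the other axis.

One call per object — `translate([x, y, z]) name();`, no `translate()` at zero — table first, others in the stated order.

table();
translate([80, 114, 755]) bench();
translate([1853, 0, 0]) spool();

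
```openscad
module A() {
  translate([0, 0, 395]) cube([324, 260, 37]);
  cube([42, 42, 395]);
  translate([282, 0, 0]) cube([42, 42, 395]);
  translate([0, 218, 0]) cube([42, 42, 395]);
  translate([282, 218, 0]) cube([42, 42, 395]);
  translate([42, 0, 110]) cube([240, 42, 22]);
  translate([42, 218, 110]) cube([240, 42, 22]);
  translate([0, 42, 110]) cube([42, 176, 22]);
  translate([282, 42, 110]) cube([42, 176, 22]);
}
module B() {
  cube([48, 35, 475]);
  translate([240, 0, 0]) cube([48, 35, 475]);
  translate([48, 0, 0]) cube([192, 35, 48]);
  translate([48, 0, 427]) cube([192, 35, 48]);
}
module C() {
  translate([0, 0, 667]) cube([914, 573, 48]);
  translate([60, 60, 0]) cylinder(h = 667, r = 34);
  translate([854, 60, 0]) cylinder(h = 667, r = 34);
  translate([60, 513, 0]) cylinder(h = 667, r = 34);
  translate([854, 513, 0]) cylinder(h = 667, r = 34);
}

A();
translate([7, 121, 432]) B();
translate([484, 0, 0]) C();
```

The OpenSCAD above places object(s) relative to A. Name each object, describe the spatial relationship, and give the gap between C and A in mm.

A is a stool. B is a picture frame. C is a table. The picture frame is on top of the stool. The table is on the floor beside the stool on its +x side. The gap between the table and the stool is 160 mm.

The table's nearest face is 160 mm from the stool's +x face.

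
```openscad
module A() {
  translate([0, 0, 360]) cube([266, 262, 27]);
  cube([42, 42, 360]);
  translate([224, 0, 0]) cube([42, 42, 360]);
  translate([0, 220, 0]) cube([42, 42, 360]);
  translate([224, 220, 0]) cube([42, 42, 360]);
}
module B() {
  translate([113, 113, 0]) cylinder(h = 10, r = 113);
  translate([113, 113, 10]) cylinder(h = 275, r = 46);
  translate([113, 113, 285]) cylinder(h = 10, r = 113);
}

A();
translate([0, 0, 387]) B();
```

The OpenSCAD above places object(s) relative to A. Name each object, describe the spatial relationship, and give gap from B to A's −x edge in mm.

The spool's min-x is at 0; the stool's min-x is 0; gap = 0 mm.

A is a stool. B is a spool. The spool is on top of the stool. The gap from the spool to the stool's −x edge is 0 mm.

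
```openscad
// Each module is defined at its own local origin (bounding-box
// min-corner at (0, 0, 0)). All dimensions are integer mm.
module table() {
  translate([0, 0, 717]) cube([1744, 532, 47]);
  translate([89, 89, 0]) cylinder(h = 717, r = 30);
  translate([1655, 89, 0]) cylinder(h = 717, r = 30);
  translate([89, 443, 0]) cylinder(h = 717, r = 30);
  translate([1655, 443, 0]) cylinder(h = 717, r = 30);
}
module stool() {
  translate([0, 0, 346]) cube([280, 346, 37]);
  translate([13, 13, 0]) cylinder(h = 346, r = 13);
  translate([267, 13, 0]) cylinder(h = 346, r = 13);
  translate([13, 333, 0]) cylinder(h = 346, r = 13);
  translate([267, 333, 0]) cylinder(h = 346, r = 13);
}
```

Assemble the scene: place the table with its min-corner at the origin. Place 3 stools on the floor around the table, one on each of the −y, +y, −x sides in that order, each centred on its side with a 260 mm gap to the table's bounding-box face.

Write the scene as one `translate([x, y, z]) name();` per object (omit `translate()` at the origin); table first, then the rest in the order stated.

table();
translate([732, -606, 0]) stool();
translate([732, 792, 0]) stool();
translate([-540, 93, 0]) stool();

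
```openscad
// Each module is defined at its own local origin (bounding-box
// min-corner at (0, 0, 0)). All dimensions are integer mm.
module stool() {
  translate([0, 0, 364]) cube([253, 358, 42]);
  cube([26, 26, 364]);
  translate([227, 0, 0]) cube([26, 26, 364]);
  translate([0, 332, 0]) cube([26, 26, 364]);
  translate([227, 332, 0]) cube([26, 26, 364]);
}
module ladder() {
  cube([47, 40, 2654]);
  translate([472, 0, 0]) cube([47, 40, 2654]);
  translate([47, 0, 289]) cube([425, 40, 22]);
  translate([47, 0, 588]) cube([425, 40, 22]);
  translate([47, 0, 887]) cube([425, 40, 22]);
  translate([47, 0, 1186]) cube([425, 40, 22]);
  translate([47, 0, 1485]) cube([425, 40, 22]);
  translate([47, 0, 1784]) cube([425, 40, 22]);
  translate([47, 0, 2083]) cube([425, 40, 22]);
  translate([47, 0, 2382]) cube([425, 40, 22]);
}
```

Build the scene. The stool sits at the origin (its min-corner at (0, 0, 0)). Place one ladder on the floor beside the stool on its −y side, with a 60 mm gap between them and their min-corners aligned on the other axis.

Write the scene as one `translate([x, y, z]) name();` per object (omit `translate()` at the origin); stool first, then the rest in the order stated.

stool();
translate([0, -100, 0]) ladder();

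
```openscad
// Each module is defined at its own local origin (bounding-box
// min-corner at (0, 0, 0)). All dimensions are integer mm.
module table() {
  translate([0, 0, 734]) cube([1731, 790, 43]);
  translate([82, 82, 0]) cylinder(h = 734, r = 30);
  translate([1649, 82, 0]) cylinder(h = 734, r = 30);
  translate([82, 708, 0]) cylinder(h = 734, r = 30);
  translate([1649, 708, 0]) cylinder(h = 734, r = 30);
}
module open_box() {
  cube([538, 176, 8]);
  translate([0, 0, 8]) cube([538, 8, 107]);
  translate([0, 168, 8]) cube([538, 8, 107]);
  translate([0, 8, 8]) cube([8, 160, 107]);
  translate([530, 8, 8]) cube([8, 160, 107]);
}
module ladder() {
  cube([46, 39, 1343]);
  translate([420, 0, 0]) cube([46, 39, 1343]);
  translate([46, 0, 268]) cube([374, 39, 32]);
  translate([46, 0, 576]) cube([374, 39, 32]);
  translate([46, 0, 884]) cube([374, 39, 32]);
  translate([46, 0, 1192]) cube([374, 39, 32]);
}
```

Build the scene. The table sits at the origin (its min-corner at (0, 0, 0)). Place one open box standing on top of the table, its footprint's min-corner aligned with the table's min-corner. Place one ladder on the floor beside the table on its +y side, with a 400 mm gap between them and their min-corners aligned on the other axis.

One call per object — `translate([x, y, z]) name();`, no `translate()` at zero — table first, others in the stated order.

table();
translate([0, 0, 777]) open_box();
translate([0, 1190, 0]) ladder();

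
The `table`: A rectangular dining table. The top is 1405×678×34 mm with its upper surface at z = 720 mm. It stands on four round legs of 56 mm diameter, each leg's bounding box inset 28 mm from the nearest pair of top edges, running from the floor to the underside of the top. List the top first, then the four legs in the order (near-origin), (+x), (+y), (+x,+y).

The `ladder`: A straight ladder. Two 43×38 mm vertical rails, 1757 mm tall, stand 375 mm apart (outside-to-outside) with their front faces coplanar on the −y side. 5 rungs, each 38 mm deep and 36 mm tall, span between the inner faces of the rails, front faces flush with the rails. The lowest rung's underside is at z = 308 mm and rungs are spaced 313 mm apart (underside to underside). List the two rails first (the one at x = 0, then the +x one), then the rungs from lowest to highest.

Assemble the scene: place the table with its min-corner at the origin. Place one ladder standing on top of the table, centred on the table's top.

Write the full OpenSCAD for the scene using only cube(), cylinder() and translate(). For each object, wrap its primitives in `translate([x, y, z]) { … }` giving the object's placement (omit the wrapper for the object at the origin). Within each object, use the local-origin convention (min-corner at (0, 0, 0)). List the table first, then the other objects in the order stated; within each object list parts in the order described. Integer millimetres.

translate([0, 0, 686]) cube([1405, 678, 34]);
translate([56, 56, 0]) cylinder(h = 686, r = 28);
translate([1349, 56, 0]) cylinder(h = 686, r = 28);
translate([56, 622, 0]) cylinder(h = 686, r = 28);
translate([1349, 622, 0]) cylinder(h = 686, r = 28);
translate([515, 320, 720]) {
  cube([43, 38, 1757]);
  translate([332, 0, 0]) cube([43, 38, 1757]);
  translate([43, 0, 308]) cube([289, 38, 36]);
  translate([43, 0, 621]) cube([289, 38, 36]);
  translate([43, 0, 934]) cube([289, 38, 36]);
  translate([43, 0, 1247]) cube([289, 38, 36]);
  translate([43, 0, 1560]) cube([289, 38, 36]);
}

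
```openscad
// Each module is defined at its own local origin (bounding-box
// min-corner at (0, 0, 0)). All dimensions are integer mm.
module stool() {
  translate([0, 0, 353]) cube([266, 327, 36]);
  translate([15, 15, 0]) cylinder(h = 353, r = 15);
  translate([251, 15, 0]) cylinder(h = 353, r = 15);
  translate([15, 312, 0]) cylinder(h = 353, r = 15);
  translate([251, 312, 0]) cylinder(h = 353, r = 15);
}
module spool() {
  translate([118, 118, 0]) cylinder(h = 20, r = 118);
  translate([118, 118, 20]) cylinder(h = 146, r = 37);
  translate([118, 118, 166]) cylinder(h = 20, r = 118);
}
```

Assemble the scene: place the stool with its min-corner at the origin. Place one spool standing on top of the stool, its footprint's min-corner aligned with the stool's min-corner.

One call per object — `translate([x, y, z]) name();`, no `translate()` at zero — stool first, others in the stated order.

stool();
translate([0, 0, 389]) spool();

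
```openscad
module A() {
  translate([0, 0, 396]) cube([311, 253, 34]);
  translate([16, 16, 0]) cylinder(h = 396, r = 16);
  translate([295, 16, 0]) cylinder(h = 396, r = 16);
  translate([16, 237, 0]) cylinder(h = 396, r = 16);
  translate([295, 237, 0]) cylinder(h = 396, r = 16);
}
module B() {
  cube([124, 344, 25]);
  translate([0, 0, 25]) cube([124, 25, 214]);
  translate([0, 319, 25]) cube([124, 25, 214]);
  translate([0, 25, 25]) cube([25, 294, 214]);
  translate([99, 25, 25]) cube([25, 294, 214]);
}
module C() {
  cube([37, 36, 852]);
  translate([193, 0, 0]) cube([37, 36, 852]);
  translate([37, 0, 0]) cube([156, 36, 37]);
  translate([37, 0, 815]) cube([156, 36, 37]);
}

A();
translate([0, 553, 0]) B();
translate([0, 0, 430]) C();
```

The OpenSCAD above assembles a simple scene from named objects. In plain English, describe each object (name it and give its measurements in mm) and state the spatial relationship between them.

A is a four-legged stool. The seat is 311×253 mm, 34 mm thick, top at z = 430 mm. It stands on four round legs, each 32 mm in diameter, from z = 0 to the seat underside, each leg's axis is inset half a diameter from the nearest pair of seat edges (so the leg's bounding box is flush with the corner).

B is an open storage box with external size 124×344×239 mm and wall thickness 25 mm (the base is also 25 mm thick). The base covers the whole footprint; the four walls stand on the base, with the y-facing walls full-width and the x-facing walls fitting between their inner faces.

C is a picture frame with a 156×778 mm rectangular opening (x by z) and a uniform 37 mm border on every side. Frame depth is 36 mm along y. It is built from two vertical stiles running the full outside height and two horizontal rails spanning the gap between the stiles.

The open box is on the floor beside the stool on its +y side. The picture frame is on top of the stool.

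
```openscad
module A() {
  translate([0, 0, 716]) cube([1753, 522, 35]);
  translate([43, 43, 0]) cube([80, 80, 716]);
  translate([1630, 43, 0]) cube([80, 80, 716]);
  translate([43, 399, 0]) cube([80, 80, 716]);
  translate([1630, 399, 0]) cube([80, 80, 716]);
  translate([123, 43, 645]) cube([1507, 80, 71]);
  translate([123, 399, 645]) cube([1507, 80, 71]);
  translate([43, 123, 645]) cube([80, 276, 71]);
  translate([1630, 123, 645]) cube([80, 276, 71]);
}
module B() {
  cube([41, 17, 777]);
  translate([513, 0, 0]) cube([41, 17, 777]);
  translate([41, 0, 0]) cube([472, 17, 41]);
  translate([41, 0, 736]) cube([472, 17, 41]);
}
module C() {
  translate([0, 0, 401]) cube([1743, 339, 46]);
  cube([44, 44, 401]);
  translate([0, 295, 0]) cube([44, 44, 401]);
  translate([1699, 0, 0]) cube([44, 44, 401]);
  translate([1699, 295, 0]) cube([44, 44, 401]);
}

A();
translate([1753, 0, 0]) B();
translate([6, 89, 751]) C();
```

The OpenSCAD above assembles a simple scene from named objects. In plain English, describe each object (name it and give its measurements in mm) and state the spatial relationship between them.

A is a rectangular dining table. The top is 1753×522×35 mm with its upper surface at z = 751 mm. It stands on four 80×80 mm square legs, each inset 43 mm from the nearest pair of top edges, running from the floor to the underside of the top. Four apron rails, 80 mm thick and 71 mm tall, run between adjacent legs with their top edges flush with the underside of the top and their outer faces flush with the legs' outer faces.

B is a picture frame with a 472×695 mm rectangular opening (x by z) and a uniform 41 mm border on every side. Frame depth is 17 mm along y. It is built from two vertical stiles running the full outside height and two horizontal rails spanning the gap between the stiles.

C is a bench: a 1743×339 mm seat slab, 46 mm thick, top at z = 447 mm, on four 44×44 mm square legs flush with the seat corners and standing on z = 0.

The picture frame is against the table's +x side, with their −y faces flush. The bench is on top of the table.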